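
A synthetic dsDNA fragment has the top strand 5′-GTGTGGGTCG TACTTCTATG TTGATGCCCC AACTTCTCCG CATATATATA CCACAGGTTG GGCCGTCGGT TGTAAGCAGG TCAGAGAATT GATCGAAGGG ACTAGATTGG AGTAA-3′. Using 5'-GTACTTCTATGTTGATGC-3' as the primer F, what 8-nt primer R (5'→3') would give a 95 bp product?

5'-TAGTCCCT-3'

The forward primer binds at positions 10–27, so a 95 bp product ends at position 10 + 95 − 1 = 104.
The reverse primer anneals to the top strand over positions 97–104, i.e. to AGGGACTA.
Its sequence written 5'→3' is the reverse complement: TAGTCCCT.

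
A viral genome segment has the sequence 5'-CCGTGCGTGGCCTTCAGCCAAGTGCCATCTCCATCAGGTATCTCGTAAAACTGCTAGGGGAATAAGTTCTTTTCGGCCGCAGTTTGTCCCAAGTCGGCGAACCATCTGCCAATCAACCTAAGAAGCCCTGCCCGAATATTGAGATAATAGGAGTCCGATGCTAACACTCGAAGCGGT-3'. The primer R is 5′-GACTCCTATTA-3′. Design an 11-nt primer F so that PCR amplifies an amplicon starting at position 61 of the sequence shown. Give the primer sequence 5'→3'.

The reverse primer's reverse complement TAATAGGAGTC matches the template at positions 145–155; the product starts at position 61.
The forward primer is identical to the top strand over positions 61–71: AATAAGTTCTT.

5'-AATAAGTTCTT-3'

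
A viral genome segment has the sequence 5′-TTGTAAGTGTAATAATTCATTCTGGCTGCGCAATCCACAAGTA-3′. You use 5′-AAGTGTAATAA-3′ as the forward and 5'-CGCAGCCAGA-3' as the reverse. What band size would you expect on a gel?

26 bp

The forward primer matches the template at positions 5–15.
The reverse primer's reverse complement is TCTGGCTGCG, which matches the template at positions 21–30.
Amplicon spans positions 5–30: 26 bp.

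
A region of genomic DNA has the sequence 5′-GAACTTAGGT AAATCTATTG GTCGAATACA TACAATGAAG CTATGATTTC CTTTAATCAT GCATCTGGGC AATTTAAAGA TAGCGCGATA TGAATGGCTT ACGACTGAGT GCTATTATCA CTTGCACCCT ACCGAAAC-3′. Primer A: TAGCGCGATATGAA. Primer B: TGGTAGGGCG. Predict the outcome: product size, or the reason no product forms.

No product — primer B has no binding site in the template.

Primer B (TGGTAGGGCG) does not match the top strand, and its reverse complement CGCCCTACCA does not match either.
With no annealing site for primer B, no amplification occurs.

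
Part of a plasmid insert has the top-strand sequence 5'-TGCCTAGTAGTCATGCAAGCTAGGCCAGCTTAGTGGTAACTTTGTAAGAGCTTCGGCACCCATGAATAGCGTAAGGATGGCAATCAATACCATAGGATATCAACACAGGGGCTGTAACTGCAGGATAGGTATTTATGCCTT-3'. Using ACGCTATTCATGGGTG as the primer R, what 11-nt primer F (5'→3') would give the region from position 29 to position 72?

5'-CTTAGTGGTAA-3'

The reverse primer's reverse complement CACCCATGAATAGCGT matches the template at positions 57–72; the product starts at position 29.
The forward primer is identical to the top strand over positions 29–39: CTTAGTGGTAA.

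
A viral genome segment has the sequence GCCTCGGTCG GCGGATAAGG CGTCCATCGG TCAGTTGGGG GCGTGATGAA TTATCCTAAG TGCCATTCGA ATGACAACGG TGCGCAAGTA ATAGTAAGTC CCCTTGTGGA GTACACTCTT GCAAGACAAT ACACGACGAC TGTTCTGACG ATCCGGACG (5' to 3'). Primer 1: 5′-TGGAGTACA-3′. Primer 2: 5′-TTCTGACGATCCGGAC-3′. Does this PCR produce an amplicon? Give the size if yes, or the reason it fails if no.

Primer 1 (TGGAGTACA) matches the top strand at positions 107–115 (3' end points downstream).
Primer 2 (TTCTGACGATCCGGAC) also matches the top strand directly, at positions 143–158 — its reverse complement GTCCGGATCGTCAGAA is not present.
Both primers anneal to the bottom strand with 3' ends pointing the same way, so neither can prime synthesis back toward the other.

No product — both primers anneal to the same strand and extend in the same direction.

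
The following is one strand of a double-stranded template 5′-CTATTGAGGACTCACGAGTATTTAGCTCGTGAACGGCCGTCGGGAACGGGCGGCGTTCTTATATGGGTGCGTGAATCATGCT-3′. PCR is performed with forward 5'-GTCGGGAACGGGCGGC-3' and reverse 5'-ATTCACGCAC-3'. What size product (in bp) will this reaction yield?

38 bp

The forward primer matches the template at positions 39–54.
The reverse primer's reverse complement is GTGCGTGAAT, which matches the template at positions 67–76.
Amplicon spans positions 39–76: 38 bp.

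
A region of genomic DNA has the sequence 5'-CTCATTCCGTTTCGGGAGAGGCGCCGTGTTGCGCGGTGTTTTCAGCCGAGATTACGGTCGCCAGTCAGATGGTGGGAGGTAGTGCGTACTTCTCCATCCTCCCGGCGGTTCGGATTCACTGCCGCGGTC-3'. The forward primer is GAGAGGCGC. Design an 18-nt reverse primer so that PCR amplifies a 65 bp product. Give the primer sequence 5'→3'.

The forward primer binds at positions 16–24, so a 65 bp product ends at position 16 + 65 − 1 = 80.
The reverse primer anneals to the top strand over positions 63–80, i.e. to AGTCAGATGGTGGGAGGT.
Its sequence written 5'→3' is the reverse complement: ACCTCCCACCATCTGACT.

5'-ACCTCCCACCATCTGACT-3'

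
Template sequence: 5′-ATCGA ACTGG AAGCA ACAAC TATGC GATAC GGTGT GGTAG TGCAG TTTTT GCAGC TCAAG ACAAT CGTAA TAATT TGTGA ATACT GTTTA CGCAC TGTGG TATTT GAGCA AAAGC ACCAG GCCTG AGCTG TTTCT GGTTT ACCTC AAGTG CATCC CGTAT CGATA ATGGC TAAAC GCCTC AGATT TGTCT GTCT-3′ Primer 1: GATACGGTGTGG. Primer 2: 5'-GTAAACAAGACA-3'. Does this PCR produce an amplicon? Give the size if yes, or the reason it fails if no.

Primer 2 (GTAAACAAGACA) does not match the top strand, and its reverse complement TGTCTTGTTTAC does not match either.
With no annealing site for primer 2, no amplification occurs.

No product — primer 2 has no binding site in the template.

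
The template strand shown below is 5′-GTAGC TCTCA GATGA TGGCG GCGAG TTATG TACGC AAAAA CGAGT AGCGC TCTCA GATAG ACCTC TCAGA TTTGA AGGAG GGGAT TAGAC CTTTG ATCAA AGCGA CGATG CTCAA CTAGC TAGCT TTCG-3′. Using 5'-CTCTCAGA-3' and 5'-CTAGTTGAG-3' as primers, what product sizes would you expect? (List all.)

The forward primer CTCTCAGA matches the top strand at positions 5–12, 50–57, 63–70.
The reverse primer's reverse complement is CTCAACTAG, matching at positions 111–119.
Each forward site pairs with the reverse site to give a product ending at position 119: sizes 115, 70, 57 bp.

115 bp, 70 bp, 57 bp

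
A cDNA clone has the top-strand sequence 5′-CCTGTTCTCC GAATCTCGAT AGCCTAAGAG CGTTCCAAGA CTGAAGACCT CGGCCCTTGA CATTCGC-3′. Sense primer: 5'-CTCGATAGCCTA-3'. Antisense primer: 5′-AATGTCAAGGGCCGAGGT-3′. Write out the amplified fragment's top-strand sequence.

The forward primer matches the template at positions 15–26.
Taking the reverse complement of AATGTCAAGGGCCGAGGT gives ACCTCGGCCCTTGACATT, found at positions 47–64 on the template; the primer anneals here to the top strand with its 3' end pointing upstream.
The product is the template from position 15 through 64 (50 bp).

5'-CTCGATAGCCTAAGAGCGTTCCAAGACTGAAGACCTCGGCCCTTGACATT-3'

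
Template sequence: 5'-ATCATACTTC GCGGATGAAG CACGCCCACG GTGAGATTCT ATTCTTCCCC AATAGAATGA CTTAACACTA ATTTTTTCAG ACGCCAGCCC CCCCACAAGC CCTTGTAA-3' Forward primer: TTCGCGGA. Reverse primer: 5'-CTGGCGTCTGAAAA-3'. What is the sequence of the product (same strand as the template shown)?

5'-TTCGCGGATGAAGCACGCCCACGGTGAGATTCTATTCTTCCCCAATAGAATGACTTAACACTAATTTTTTCAGACGCCAG-3'

The forward primer matches the template at positions 8–15.
Reverse complement of the reverse primer: TTTTCAGACGCCAG. This occurs on the top strand at positions 74–87.
The product is the template from position 8 through 87 (80 bp).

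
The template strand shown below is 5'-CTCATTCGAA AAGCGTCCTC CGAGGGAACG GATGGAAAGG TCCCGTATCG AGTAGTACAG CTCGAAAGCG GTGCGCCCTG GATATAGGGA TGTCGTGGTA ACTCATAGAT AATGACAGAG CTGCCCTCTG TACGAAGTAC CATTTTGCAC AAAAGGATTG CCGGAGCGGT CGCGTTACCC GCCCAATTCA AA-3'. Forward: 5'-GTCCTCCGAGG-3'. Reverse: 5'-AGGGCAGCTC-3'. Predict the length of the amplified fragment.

113 bp

Forward primer GTCCTCCGAGG is found on the top strand at positions 15–25.
Reverse complement of the reverse primer: GAGCTGCCCT. This occurs on the top strand at positions 118–127.
The product runs from position 15 to position 127, so its length is 127 − 15 + 1 = 113 bp.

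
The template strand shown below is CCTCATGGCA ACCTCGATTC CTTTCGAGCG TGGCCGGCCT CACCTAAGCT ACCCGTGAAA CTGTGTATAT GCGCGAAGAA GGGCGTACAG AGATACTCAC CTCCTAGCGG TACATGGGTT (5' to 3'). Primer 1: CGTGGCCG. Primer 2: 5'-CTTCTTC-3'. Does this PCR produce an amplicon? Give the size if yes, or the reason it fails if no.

Yes — a 53 bp product.

Primer 1 (CGTGGCCG) matches the top strand at positions 29–36; it acts as a forward primer.
Primer 2's reverse complement is GAAGAAG, matching the top strand at positions 75–81; it acts as a reverse primer.
The 3' ends face each other across positions 29–81, giving a 53 bp product.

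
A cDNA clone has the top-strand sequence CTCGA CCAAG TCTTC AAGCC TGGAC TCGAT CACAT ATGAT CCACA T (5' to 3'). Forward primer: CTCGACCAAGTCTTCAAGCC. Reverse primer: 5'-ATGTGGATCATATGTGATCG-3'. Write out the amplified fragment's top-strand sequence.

The forward primer matches the template at positions 1–20.
Reverse complement of the reverse primer: CGATCACATATGATCCACAT. This occurs on the top strand at positions 27–46.
The product is the template from position 1 through 46 (46 bp).

5'-CTCGACCAAGTCTTCAAGCCTGGACTCGATCACATATGATCCACAT-3'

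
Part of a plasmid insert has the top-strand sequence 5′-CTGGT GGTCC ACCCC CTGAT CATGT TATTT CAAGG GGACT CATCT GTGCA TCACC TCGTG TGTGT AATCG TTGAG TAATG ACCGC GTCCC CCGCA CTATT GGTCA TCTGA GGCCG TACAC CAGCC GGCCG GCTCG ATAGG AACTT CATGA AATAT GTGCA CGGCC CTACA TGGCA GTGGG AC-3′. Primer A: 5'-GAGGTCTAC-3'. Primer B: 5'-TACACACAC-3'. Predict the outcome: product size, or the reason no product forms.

Primer A (GAGGTCTAC) does not match the top strand, and its reverse complement GTAGACCTC does not match either.
With no annealing site for primer A, no amplification occurs.

No product — primer A has no binding site in the template.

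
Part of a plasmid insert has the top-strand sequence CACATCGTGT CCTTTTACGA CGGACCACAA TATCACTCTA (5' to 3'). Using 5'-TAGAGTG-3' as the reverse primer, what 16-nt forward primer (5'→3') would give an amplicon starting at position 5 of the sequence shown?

The reverse primer's reverse complement CACTCTA matches the template at positions 34–40; the product starts at position 5.
The forward primer is identical to the top strand over positions 5–20: TCGTGTCCTTTTACGA.

5'-TCGTGTCCTTTTACGA-3'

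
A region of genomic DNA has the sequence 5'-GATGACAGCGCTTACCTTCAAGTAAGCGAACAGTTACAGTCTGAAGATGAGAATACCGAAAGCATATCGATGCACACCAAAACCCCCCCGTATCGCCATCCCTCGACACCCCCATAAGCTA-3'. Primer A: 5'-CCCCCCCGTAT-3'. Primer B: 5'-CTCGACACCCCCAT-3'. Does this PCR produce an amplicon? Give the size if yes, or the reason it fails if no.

No product — both primers anneal to the same strand and extend in the same direction.

Primer A (CCCCCCCGTAT) matches the top strand at positions 83–93 (3' end points downstream).
Primer B (CTCGACACCCCCAT) also matches the top strand directly, at positions 102–115 — its reverse complement ATGGGGGTGTCGAG is not present.
Both primers anneal to the bottom strand with 3' ends pointing the same way, so neither can prime synthesis back toward the other.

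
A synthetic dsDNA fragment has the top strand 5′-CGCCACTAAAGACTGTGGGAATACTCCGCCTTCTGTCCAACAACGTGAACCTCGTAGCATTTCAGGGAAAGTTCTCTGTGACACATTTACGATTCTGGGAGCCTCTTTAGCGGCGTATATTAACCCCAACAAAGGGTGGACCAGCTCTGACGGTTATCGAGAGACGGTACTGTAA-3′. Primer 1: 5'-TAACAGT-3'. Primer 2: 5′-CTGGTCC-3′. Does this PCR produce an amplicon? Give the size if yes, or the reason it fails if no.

No product — primer 1 has no binding site in the template.

Primer 1 (TAACAGT) does not match the top strand, and its reverse complement ACTGTTA does not match either.
With no annealing site for primer 1, no amplification occurs.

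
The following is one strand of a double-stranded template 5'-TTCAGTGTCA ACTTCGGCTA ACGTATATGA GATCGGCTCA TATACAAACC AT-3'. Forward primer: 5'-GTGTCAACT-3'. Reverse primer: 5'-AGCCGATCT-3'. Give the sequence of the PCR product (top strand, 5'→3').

5'-GTGTCAACTTCGGCTAACGTATATGAGATCGGCT-3'

Scanning the template, GTGTCAACT occurs at positions 5–13; this primer anneals to the bottom strand there with its 3' end pointing downstream.
Taking the reverse complement of AGCCGATCT gives AGATCGGCT, found at positions 30–38 on the template; the primer anneals here to the top strand with its 3' end pointing upstream.
The product is the template from position 5 through 38 (34 bp).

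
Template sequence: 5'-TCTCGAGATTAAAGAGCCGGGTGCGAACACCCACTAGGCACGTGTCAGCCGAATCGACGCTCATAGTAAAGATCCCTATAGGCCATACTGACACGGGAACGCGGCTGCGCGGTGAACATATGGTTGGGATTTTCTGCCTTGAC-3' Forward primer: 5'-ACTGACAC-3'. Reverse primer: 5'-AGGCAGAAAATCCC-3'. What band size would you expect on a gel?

53 bp

Forward primer ACTGACAC is found on the top strand at positions 87–94.
Reverse complement of the reverse primer: GGGATTTTCTGCCT. This occurs on the top strand at positions 126–139.
Product length = (reverse-primer end) − (forward-primer start) + 1 = 139 − 87 + 1 = 53 bp.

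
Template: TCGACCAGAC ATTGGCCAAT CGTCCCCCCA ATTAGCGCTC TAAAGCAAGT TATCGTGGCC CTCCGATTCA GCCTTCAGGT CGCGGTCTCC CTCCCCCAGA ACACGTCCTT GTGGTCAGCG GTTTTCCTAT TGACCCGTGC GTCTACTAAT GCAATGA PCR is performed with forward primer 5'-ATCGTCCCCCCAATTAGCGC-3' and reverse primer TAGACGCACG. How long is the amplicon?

Scanning the template, ATCGTCCCCCCAATTAGCGC occurs at positions 19–38; this primer anneals to the bottom strand there with its 3' end pointing downstream.
The reverse primer's reverse complement is CGTGCGTCTA, which matches the template at positions 136–145.
Product length = (reverse-primer end) − (forward-primer start) + 1 = 145 − 19 + 1 = 127 bp.

127 bp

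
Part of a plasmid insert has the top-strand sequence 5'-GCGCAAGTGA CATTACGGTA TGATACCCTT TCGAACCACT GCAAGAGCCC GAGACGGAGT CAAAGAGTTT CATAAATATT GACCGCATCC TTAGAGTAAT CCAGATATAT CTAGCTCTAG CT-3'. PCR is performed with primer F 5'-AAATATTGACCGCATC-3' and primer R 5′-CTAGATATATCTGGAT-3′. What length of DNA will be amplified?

The forward primer matches the template at positions 74–89.
The reverse primer's reverse complement is ATCCAGATATATCTAG, which matches the template at positions 99–114.
The product runs from position 74 to position 114, so its length is 114 − 74 + 1 = 41 bp.

41 bp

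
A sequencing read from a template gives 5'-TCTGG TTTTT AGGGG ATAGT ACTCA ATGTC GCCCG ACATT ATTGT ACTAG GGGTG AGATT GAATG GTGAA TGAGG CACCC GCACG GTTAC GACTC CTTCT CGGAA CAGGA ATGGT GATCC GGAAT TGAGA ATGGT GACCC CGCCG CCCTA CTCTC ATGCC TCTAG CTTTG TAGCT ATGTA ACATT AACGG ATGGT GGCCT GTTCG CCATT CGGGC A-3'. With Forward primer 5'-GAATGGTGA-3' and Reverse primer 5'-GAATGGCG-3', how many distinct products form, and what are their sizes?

The forward primer GAATGGTGA matches the top strand at positions 61–69, 109–117, 129–137.
The reverse primer's reverse complement is CGCCATTC, matching at positions 204–211.
Each forward site pairs with the reverse site to give a product ending at position 211: sizes 151, 103, 83 bp.

Three products: 151 bp, 103 bp, 83 bp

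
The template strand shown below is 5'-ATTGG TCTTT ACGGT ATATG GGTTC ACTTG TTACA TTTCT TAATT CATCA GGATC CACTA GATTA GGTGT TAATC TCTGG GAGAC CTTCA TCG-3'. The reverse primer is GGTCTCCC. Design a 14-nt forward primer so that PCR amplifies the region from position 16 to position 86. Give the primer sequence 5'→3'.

5'-ATATGGGTTCACTT-3'

The reverse primer's reverse complement GGGAGACC matches the template at positions 79–86; the product starts at position 16.
The forward primer is identical to the top strand over positions 16–29: ATATGGGTTCACTT.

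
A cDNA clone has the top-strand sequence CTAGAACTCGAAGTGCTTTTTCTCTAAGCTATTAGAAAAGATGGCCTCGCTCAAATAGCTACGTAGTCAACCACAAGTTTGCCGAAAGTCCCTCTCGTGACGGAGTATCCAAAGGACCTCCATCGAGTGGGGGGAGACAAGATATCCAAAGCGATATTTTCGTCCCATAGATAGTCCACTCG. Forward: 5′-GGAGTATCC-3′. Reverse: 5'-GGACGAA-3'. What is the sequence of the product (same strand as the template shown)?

The forward primer matches the template at positions 102–110.
Taking the reverse complement of GGACGAA gives TTCGTCC, found at positions 159–165 on the template; the primer anneals here to the top strand with its 3' end pointing upstream.
The product is the template from position 102 through 165 (64 bp).

5'-GGAGTATCCAAAGGACCTCCATCGAGTGGGGGGAGACAAGATATCCAAAGCGATATTTTCGTCC-3'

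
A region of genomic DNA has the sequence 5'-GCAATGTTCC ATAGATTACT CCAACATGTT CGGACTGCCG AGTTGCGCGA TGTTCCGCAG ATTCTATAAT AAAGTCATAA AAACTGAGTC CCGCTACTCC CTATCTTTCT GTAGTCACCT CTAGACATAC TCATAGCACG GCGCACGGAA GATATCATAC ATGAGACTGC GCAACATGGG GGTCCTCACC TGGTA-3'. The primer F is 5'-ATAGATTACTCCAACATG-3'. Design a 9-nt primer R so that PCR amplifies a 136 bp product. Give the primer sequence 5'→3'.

5'-GTGCGCCGT-3'

The forward primer binds at positions 11–28, so a 136 bp product ends at position 11 + 136 − 1 = 146.
The reverse primer anneals to the top strand over positions 138–146, i.e. to ACGGCGCAC.
Its sequence written 5'→3' is the reverse complement: GTGCGCCGT.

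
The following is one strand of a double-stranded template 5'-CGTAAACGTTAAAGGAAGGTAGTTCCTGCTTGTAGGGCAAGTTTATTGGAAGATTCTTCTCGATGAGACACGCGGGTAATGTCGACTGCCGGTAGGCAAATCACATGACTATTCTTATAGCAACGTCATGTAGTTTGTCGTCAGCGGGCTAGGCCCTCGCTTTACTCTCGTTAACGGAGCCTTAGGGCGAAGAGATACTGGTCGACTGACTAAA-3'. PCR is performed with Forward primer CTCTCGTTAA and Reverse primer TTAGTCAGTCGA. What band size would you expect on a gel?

49 bp

The forward primer matches the template at positions 165–174.
The reverse primer's reverse complement is TCGACTGACTAA, which matches the template at positions 202–213.
Amplicon spans positions 165–213: 49 bp.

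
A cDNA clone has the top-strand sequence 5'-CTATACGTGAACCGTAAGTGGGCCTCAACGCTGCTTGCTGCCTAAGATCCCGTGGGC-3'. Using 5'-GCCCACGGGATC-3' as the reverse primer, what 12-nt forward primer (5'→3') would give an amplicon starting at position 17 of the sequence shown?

The reverse primer's reverse complement GATCCCGTGGGC matches the template at positions 46–57; the product starts at position 17.
The forward primer is identical to the top strand over positions 17–28: AGTGGGCCTCAA.

5'-AGTGGGCCTCAA-3'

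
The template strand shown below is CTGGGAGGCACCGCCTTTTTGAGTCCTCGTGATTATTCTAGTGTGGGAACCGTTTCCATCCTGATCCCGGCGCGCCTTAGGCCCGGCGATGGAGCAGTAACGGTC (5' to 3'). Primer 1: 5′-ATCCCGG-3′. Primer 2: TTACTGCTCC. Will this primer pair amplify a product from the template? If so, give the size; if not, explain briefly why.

Yes — a 37 bp product.

Primer 1 (ATCCCGG) matches the top strand at positions 64–70; it acts as a forward primer.
Primer 2's reverse complement is GGAGCAGTAA, matching the top strand at positions 91–100; it acts as a reverse primer.
The 3' ends face each other across positions 64–100, giving a 37 bp product.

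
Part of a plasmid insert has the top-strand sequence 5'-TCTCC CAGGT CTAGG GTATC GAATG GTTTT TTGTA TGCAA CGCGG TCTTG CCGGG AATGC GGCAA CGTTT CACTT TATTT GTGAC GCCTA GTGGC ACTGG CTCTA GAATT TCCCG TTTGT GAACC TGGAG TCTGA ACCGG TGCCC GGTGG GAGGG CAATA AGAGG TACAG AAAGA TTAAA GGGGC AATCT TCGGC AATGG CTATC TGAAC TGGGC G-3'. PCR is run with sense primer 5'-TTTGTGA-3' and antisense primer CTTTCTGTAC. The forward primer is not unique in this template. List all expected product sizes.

97 bp, 59 bp

The forward primer TTTGTGA matches the top strand at positions 78–84, 116–122.
The reverse primer's reverse complement is GTACAGAAAG, matching at positions 165–174.
Each forward site pairs with the reverse site to give a product ending at position 174: sizes 97, 59 bp.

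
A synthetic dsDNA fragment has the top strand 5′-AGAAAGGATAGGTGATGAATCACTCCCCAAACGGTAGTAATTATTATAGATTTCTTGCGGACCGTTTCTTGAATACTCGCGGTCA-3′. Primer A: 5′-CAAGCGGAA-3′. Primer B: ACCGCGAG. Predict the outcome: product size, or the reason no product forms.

No product — primer A has no binding site in the template.

Primer A (CAAGCGGAA) does not match the top strand, and its reverse complement TTCCGCTTG does not match either.
With no annealing site for primer A, no amplification occurs.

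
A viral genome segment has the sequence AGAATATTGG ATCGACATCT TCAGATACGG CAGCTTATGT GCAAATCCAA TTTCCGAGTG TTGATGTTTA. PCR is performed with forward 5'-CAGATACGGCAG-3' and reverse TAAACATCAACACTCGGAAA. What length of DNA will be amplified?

Forward primer CAGATACGGCAG is found on the top strand at positions 22–33.
Taking the reverse complement of TAAACATCAACACTCGGAAA gives TTTCCGAGTGTTGATGTTTA, found at positions 51–70 on the template; the primer anneals here to the top strand with its 3' end pointing upstream.
Amplicon spans positions 22–70: 49 bp.

49 bp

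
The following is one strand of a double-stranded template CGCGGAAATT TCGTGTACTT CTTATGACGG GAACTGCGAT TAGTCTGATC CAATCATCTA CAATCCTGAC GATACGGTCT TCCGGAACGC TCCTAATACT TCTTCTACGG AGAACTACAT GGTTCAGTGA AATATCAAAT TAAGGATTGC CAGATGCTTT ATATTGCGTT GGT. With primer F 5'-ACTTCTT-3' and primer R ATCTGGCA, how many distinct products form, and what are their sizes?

Two products: 139 bp, 58 bp

The forward primer ACTTCTT matches the top strand at positions 17–23, 98–104.
The reverse primer's reverse complement is TGCCAGAT, matching at positions 148–155.
Each forward site pairs with the reverse site to give a product ending at position 155: sizes 139, 58 bp.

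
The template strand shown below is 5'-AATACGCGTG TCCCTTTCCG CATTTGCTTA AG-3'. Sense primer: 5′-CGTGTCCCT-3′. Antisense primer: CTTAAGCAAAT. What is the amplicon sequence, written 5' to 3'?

The forward primer matches the template at positions 7–15.
The reverse primer's reverse complement is ATTTGCTTAAG, which matches the template at positions 22–32.
The product is the template from position 7 through 32 (26 bp).

5'-CGTGTCCCTTTCCGCATTTGCTTAAG-3'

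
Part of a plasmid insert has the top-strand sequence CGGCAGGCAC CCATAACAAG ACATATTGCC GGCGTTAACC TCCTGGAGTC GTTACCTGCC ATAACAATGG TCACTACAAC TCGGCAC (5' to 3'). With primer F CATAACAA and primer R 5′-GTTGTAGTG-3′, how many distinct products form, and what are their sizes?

The forward primer CATAACAA matches the top strand at positions 12–19, 60–67.
The reverse primer's reverse complement is CACTACAAC, matching at positions 72–80.
Each forward site pairs with the reverse site to give a product ending at position 80: sizes 69, 21 bp.

Two products: 69 bp, 21 bp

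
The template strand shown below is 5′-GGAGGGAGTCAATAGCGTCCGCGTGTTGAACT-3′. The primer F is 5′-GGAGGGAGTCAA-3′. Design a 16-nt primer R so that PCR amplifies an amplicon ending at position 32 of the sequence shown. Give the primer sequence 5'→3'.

The forward primer binds at positions 1–12; the product's 3' end on the top strand is position 32.
The reverse primer anneals to the top strand over positions 17–32, i.e. to GTCCGCGTGTTGAACT.
Its sequence written 5'→3' is the reverse complement: AGTTCAACACGCGGAC.

5'-AGTTCAACACGCGGAC-3'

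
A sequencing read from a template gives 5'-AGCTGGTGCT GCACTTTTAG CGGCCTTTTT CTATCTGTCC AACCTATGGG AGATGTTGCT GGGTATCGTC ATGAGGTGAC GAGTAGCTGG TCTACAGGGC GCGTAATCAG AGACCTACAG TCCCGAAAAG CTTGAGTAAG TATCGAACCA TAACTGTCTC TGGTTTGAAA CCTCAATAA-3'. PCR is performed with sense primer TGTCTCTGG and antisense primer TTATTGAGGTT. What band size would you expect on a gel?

Scanning the template, TGTCTCTGG occurs at positions 155–163; this primer anneals to the bottom strand there with its 3' end pointing downstream.
Taking the reverse complement of TTATTGAGGTT gives AACCTCAATAA, found at positions 169–179 on the template; the primer anneals here to the top strand with its 3' end pointing upstream.
The product runs from position 155 to position 179, so its length is 179 − 155 + 1 = 25 bp.

25 bp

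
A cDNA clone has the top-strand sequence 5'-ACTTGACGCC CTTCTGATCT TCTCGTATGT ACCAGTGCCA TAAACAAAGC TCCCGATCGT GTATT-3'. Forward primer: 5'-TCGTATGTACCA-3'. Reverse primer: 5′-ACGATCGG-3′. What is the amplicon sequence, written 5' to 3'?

5'-TCGTATGTACCAGTGCCATAAACAAAGCTCCCGATCGT-3'

Scanning the template, TCGTATGTACCA occurs at positions 23–34; this primer anneals to the bottom strand there with its 3' end pointing downstream.
The reverse primer's reverse complement is CCGATCGT, which matches the template at positions 53–60.
The product is the template from position 23 through 60 (38 bp).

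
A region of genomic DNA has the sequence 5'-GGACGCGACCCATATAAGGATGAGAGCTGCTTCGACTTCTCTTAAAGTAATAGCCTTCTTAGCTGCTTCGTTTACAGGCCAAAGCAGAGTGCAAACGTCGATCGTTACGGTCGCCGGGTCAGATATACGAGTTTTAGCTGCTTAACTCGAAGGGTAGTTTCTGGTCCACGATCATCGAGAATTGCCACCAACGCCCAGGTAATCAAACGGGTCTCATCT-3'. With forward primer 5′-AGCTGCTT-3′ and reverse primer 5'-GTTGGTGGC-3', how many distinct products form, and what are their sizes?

The forward primer AGCTGCTT matches the top strand at positions 25–32, 61–68, 136–143.
The reverse primer's reverse complement is GCCACCAAC, matching at positions 184–192.
Each forward site pairs with the reverse site to give a product ending at position 192: sizes 168, 132, 57 bp.

Three products: 168 bp, 132 bp, 57 bp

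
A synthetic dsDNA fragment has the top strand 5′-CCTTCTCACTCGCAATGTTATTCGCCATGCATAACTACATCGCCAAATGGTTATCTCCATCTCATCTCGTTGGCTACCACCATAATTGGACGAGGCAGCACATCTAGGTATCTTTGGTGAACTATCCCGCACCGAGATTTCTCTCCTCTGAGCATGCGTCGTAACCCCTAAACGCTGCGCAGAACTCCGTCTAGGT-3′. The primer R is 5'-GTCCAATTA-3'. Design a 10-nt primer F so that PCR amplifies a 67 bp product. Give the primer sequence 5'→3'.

5'-CCATGCATAA-3'

The reverse primer's reverse complement TAATTGGAC matches the template at positions 83–91, so the product ends at position 91.
A 67 bp product then starts at position 91 − 67 + 1 = 25.
The forward primer is identical to the top strand there: CCATGCATAA.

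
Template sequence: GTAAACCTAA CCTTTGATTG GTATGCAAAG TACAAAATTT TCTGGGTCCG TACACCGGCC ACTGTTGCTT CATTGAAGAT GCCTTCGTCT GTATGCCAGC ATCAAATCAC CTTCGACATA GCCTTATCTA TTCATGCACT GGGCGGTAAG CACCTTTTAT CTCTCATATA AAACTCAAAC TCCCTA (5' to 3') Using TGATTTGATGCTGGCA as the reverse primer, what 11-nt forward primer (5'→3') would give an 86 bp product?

5'-TGCAAAGTACA-3'

The reverse primer's reverse complement TGCCAGCATCAAATCA matches the template at positions 94–109, so the product ends at position 109.
An 86 bp product then starts at position 109 − 86 + 1 = 24.
The forward primer is identical to the top strand there: TGCAAAGTACA.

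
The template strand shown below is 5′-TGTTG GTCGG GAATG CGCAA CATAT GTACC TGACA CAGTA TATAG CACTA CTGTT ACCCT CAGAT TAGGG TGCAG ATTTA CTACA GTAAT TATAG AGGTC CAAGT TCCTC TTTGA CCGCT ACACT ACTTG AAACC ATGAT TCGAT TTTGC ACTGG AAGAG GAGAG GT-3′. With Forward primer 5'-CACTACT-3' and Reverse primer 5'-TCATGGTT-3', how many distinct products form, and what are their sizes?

Two products: 94 bp, 18 bp

The forward primer CACTACT matches the top strand at positions 46–52, 122–128.
The reverse primer's reverse complement is AACCATGA, matching at positions 132–139.
Each forward site pairs with the reverse site to give a product ending at position 139: sizes 94, 18 bp.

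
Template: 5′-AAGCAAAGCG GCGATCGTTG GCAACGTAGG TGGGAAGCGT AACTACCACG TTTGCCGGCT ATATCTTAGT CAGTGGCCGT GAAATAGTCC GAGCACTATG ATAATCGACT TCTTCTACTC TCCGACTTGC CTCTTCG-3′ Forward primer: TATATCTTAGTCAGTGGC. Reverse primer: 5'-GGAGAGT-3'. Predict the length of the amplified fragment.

Forward primer TATATCTTAGTCAGTGGC is found on the top strand at positions 60–77.
Reverse complement of the reverse primer: ACTCTCC. This occurs on the top strand at positions 117–123.
Product length = (reverse-primer end) − (forward-primer start) + 1 = 123 − 60 + 1 = 64 bp.

64 bp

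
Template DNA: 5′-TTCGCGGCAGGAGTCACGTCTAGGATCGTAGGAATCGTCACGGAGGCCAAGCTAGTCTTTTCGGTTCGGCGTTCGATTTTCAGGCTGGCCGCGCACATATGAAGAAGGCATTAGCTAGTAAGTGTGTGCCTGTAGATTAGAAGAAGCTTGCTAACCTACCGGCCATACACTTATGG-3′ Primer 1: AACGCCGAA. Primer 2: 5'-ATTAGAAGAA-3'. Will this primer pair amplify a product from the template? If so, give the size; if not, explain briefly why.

No product — the primers' 3' ends point away from each other.

Primer 1 (AACGCCGAA) has reverse complement TTCGGCGTT, which matches the top strand at positions 65–73; primer 1 anneals to the top strand there with its 3' end pointing upstream toward position 65.
Primer 2 (ATTAGAAGAA) matches the top strand directly at positions 136–145; it anneals to the bottom strand with its 3' end pointing downstream toward position 145.
The 3' ends diverge (primer 1 extends toward position 1, primer 2 toward position 176), so the primers never converge on a shared product.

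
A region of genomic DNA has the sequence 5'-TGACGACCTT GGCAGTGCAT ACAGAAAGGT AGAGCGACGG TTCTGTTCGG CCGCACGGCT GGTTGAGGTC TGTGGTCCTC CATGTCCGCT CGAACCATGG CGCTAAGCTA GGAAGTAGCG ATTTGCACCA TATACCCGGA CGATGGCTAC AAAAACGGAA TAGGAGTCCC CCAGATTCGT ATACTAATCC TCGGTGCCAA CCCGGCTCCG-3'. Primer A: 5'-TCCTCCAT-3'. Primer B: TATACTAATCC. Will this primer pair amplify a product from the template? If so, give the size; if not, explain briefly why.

No product — both primers anneal to the same strand and extend in the same direction.

Primer A (TCCTCCAT) matches the top strand at positions 76–83 (3' end points downstream).
Primer B (TATACTAATCC) also matches the top strand directly, at positions 180–190 — its reverse complement GGATTAGTATA is not present.
Both primers anneal to the bottom strand with 3' ends pointing the same way, so neither can prime synthesis back toward the other.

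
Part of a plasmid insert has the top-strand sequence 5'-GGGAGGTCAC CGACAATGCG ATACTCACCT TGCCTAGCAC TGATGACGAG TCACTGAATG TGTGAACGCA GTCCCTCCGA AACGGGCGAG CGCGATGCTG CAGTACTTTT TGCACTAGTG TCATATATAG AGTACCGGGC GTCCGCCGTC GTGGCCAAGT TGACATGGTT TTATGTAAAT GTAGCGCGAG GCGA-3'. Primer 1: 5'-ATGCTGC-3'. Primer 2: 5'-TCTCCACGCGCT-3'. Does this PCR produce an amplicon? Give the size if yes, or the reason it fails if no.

Primer 2 (TCTCCACGCGCT) does not match the top strand, and its reverse complement AGCGCGTGGAGA does not match either.
With no annealing site for primer 2, no amplification occurs.

No product — primer 2 has no binding site in the template.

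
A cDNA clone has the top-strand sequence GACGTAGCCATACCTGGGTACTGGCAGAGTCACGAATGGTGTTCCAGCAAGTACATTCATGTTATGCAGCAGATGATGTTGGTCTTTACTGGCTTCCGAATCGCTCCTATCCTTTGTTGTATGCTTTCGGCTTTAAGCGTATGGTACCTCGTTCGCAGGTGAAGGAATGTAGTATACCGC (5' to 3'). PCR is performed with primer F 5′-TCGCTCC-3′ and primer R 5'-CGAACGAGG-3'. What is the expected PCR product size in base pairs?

55 bp

The forward primer matches the template at positions 101–107.
Reverse complement of the reverse primer: CCTCGTTCG. This occurs on the top strand at positions 147–155.
Amplicon spans positions 101–155: 55 bp.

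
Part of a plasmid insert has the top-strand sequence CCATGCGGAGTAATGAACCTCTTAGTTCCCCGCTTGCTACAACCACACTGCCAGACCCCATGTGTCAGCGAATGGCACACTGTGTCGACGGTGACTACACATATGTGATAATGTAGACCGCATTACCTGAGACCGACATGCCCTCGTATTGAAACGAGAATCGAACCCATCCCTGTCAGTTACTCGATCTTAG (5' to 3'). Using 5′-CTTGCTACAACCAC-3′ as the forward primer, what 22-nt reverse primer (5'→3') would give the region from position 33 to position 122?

The product's 3' end on the top strand is position 122.
The reverse primer anneals to the top strand over positions 101–122, i.e. to ATATGTGATAATGTAGACCGCA.
Its sequence written 5'→3' is the reverse complement: TGCGGTCTACATTATCACATAT.

5'-TGCGGTCTACATTATCACATAT-3'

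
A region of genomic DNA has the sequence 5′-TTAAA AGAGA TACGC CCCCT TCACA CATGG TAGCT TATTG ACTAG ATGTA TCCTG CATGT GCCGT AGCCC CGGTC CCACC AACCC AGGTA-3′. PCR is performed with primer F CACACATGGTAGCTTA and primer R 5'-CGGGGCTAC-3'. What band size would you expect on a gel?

Scanning the template, CACACATGGTAGCTTA occurs at positions 22–37; this primer anneals to the bottom strand there with its 3' end pointing downstream.
Taking the reverse complement of CGGGGCTAC gives GTAGCCCCG, found at positions 64–72 on the template; the primer anneals here to the top strand with its 3' end pointing upstream.
Amplicon spans positions 22–72: 51 bp.

51 bp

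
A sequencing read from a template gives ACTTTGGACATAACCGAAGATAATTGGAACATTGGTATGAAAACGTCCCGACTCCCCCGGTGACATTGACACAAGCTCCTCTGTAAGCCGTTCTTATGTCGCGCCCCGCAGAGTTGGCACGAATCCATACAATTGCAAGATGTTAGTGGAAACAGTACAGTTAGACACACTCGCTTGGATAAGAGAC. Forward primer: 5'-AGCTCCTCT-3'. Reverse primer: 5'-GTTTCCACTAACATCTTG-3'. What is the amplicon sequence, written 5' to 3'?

5'-AGCTCCTCTGTAAGCCGTTCTTATGTCGCGCCCCGCAGAGTTGGCACGAATCCATACAATTGCAAGATGTTAGTGGAAAC-3'

The forward primer matches the template at positions 74–82.
The reverse primer's reverse complement is CAAGATGTTAGTGGAAAC, which matches the template at positions 136–153.
The product is the template from position 74 through 153 (80 bp).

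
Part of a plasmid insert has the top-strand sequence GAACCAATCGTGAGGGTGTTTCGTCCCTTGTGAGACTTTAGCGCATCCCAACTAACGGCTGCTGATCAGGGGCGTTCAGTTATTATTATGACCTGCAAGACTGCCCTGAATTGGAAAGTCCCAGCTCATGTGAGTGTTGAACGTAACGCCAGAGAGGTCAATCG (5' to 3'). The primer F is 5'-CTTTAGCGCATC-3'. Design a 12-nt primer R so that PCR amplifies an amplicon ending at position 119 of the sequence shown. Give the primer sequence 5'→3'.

5'-ACTTTCCAATTC-3'

The forward primer binds at positions 36–47; the product's 3' end on the top strand is position 119.
The reverse primer anneals to the top strand over positions 108–119, i.e. to GAATTGGAAAGT.
Its sequence written 5'→3' is the reverse complement: ACTTTCCAATTC.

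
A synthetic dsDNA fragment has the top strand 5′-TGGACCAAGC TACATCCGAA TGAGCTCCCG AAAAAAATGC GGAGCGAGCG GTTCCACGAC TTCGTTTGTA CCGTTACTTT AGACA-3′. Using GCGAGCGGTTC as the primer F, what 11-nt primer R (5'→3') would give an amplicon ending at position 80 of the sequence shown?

5'-AAAGTAACGGT-3'

The forward primer binds at positions 44–54; the product's 3' end on the top strand is position 80.
The reverse primer anneals to the top strand over positions 70–80, i.e. to ACCGTTACTTT.
Its sequence written 5'→3' is the reverse complement: AAAGTAACGGT.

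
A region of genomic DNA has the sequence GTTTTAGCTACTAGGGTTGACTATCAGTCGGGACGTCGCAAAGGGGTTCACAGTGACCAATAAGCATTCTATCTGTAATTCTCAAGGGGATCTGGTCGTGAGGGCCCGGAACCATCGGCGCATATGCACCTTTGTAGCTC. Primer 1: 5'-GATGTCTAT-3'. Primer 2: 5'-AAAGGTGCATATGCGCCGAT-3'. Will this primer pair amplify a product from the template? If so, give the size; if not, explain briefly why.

Primer 1 (GATGTCTAT) does not match the top strand, and its reverse complement ATAGACATC does not match either.
With no annealing site for primer 1, no amplification occurs.

No product — primer 1 has no binding site in the template.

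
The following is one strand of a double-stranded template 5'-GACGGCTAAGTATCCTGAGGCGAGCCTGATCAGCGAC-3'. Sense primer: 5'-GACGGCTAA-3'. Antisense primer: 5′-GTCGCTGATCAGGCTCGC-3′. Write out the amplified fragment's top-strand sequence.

Forward primer GACGGCTAA is found on the top strand at positions 1–9.
Reverse complement of the reverse primer: GCGAGCCTGATCAGCGAC. This occurs on the top strand at positions 20–37.
The product is the template from position 1 through 37 (37 bp).

5'-GACGGCTAAGTATCCTGAGGCGAGCCTGATCAGCGAC-3'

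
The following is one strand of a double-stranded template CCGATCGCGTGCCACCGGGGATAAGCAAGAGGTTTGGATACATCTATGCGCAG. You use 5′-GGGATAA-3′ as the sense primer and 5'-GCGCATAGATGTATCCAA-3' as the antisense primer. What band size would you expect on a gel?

34 bp

The forward primer matches the template at positions 18–24.
Reverse complement of the reverse primer: TTGGATACATCTATGCGC. This occurs on the top strand at positions 34–51.
Amplicon spans positions 18–51: 34 bp.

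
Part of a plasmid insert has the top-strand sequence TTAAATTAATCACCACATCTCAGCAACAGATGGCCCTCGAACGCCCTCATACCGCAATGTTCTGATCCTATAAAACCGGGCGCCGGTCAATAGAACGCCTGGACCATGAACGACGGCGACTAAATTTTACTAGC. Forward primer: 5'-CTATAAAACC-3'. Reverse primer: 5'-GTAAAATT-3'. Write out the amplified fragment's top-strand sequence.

5'-CTATAAAACCGGGCGCCGGTCAATAGAACGCCTGGACCATGAACGACGGCGACTAAATTTTAC-3'

The forward primer matches the template at positions 68–77.
Reverse complement of the reverse primer: AATTTTAC. This occurs on the top strand at positions 123–130.
The product is the template from position 68 through 130 (63 bp).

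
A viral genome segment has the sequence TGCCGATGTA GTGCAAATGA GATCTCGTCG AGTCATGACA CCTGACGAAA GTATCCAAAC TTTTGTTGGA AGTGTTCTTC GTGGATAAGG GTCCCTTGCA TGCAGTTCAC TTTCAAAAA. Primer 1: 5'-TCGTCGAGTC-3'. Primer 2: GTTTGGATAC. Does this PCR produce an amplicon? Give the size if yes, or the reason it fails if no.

Primer 1 (TCGTCGAGTC) matches the top strand at positions 25–34; it acts as a forward primer.
Primer 2's reverse complement is GTATCCAAAC, matching the top strand at positions 51–60; it acts as a reverse primer.
The 3' ends face each other across positions 25–60, giving a 36 bp product.

Yes — a 36 bp product.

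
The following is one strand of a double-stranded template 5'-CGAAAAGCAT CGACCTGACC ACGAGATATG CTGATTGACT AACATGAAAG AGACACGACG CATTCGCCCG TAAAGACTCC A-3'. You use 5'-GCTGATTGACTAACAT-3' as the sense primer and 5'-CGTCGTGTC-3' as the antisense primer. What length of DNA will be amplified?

31 bp

Scanning the template, GCTGATTGACTAACAT occurs at positions 30–45; this primer anneals to the bottom strand there with its 3' end pointing downstream.
The reverse primer's reverse complement is GACACGACG, which matches the template at positions 52–60.
The product runs from position 30 to position 60, so its length is 60 − 30 + 1 = 31 bp.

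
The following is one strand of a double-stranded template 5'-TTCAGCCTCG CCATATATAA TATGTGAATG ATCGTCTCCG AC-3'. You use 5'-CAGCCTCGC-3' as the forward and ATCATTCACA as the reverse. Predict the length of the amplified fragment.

The forward primer matches the template at positions 3–11.
The reverse primer's reverse complement is TGTGAATGAT, which matches the template at positions 23–32.
The product runs from position 3 to position 32, so its length is 32 − 3 + 1 = 30 bp.

30 bp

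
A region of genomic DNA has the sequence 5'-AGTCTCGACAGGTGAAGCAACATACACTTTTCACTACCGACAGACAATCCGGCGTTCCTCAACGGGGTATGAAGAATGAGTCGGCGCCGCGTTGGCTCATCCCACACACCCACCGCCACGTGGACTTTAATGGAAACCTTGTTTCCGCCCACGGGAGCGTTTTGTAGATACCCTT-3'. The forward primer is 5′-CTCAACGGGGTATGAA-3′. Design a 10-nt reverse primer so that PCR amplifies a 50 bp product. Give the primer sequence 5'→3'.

5'-GTGTGGGATG-3'

The forward primer binds at positions 58–73, so a 50 bp product ends at position 58 + 50 − 1 = 107.
The reverse primer anneals to the top strand over positions 98–107, i.e. to CATCCCACAC.
Its sequence written 5'→3' is the reverse complement: GTGTGGGATG.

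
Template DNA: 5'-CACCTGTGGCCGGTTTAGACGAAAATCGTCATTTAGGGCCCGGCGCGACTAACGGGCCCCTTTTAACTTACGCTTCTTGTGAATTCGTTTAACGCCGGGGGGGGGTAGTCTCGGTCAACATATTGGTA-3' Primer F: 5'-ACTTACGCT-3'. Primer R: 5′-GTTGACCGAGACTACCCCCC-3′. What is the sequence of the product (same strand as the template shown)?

Forward primer ACTTACGCT is found on the top strand at positions 66–74.
Taking the reverse complement of GTTGACCGAGACTACCCCCC gives GGGGGGTAGTCTCGGTCAAC, found at positions 100–119 on the template; the primer anneals here to the top strand with its 3' end pointing upstream.
The product is the template from position 66 through 119 (54 bp).

5'-ACTTACGCTTCTTGTGAATTCGTTTAACGCCGGGGGGGGGTAGTCTCGGTCAAC-3'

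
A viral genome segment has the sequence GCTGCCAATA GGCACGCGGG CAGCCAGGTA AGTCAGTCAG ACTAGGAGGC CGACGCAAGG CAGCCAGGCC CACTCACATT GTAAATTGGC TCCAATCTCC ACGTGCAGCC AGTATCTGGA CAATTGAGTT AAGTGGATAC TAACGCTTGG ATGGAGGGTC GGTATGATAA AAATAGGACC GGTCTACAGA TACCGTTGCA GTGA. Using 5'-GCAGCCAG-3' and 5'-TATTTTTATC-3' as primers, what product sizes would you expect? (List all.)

The forward primer GCAGCCAG matches the top strand at positions 20–27, 60–67, 105–112.
The reverse primer's reverse complement is GATAAAAATA, matching at positions 166–175.
Each forward site pairs with the reverse site to give a product ending at position 175: sizes 156, 116, 71 bp.

156 bp, 116 bp, 71 bp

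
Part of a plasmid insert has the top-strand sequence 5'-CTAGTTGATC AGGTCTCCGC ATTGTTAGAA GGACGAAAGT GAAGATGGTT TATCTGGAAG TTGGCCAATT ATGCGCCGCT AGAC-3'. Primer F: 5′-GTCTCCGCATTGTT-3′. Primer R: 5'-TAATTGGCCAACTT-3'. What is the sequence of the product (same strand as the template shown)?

Scanning the template, GTCTCCGCATTGTT occurs at positions 13–26; this primer anneals to the bottom strand there with its 3' end pointing downstream.
Reverse complement of the reverse primer: AAGTTGGCCAATTA. This occurs on the top strand at positions 58–71.
The product is the template from position 13 through 71 (59 bp).

5'-GTCTCCGCATTGTTAGAAGGACGAAAGTGAAGATGGTTTATCTGGAAGTTGGCCAATTA-3'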